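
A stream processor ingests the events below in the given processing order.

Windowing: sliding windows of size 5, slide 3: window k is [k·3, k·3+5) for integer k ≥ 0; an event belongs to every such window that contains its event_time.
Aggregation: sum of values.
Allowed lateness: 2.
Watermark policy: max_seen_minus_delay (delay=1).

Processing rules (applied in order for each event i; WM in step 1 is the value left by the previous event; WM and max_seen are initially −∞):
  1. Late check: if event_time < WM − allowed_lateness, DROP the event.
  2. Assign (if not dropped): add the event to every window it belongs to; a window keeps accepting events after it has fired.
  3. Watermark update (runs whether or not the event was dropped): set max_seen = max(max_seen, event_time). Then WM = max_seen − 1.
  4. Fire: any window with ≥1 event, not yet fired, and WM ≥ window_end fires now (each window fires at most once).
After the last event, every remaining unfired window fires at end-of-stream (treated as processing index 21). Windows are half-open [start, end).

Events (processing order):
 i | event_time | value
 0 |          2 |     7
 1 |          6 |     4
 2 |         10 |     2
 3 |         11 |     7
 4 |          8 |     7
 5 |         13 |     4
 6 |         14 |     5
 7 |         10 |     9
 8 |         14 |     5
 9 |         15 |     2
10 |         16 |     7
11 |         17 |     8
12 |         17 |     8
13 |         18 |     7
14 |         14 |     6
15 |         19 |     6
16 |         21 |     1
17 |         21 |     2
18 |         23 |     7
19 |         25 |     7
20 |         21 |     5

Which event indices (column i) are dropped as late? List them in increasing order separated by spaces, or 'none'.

7 14 20

i=0 t=2 v=7: → [0,5); WM=1
i=1 t=6 v=4: → [6,11),[3,8); WM=5; [0,5) fires=7
i=2 t=10 v=2: → [9,14),[6,11); WM=9; [3,8) fires=4
i=3 t=11 v=7: → [9,14); WM=10
i=4 t=8 v=7: → [6,11); WM=10
i=5 t=13 v=4: → [12,17),[9,14); WM=12; [6,11) fires=13
i=6 t=14 v=5: → [12,17); WM=13
i=7 t=10 v=9: DROP (t<13-2); WM=13
i=8 t=14 v=5: → [12,17); WM=13
i=9 t=15 v=2: → [15,20),[12,17); WM=14; [9,14) fires=13
i=10 t=16 v=7: → [15,20),[12,17); WM=15
i=11 t=17 v=8: → [15,20); WM=16
i=12 t=17 v=8: → [15,20); WM=16
i=13 t=18 v=7: → [18,23),[15,20); WM=17; [12,17) fires=23
i=14 t=14 v=6: DROP (t<17-2); WM=17
i=15 t=19 v=6: → [18,23),[15,20); WM=18
i=16 t=21 v=1: → [21,26),[18,23); WM=20; [15,20) fires=38
i=17 t=21 v=2: → [21,26),[18,23); WM=20
i=18 t=23 v=7: → [21,26); WM=22
i=19 t=25 v=7: → [24,29),[21,26); WM=24; [18,23) fires=16
i=20 t=21 v=5: DROP (t<24-2); WM=24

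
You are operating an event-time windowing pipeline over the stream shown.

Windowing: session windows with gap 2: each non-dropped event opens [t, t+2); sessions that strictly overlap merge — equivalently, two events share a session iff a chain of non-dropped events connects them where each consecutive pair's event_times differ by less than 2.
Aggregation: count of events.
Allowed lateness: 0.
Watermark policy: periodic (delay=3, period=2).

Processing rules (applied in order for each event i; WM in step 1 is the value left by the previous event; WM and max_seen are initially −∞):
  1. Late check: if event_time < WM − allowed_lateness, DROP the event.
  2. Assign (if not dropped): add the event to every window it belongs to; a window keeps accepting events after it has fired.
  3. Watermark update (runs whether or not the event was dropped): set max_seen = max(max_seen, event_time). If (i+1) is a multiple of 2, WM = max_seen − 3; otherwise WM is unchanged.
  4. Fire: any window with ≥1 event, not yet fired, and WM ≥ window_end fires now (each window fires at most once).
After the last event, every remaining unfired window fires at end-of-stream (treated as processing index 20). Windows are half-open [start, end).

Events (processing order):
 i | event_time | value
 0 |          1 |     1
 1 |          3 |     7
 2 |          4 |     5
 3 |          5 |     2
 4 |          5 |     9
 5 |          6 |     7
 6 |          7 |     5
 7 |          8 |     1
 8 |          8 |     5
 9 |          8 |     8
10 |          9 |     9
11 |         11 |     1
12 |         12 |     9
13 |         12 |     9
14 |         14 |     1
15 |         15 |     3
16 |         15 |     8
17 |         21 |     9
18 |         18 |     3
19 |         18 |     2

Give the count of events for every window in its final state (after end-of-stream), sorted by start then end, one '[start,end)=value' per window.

[1,3)=1 [3,11)=10 [11,14)=3 [14,17)=3 [18,20)=2 [21,23)=1

i=0 t=1 v=1: → [1,3); WM=−∞
i=1 t=3 v=7: → [3,5); WM=0
i=2 t=4 v=5: → [3,6); WM=0
i=3 t=5 v=2: → [3,7); WM=2
i=4 t=5 v=9: → [3,7); WM=2
i=5 t=6 v=7: → [3,8); WM=3
i=6 t=7 v=5: → [3,9); WM=3
i=7 t=8 v=1: → [3,10); WM=5
i=8 t=8 v=5: → [3,10); WM=5
i=9 t=8 v=8: → [3,10); WM=5
i=10 t=9 v=9: → [3,11); WM=5
i=11 t=11 v=1: → [11,13); WM=8
i=12 t=12 v=9: → [11,14); WM=8
i=13 t=12 v=9: → [11,14); WM=9
i=14 t=14 v=1: → [14,16); WM=9
i=15 t=15 v=3: → [14,17); WM=12
i=16 t=15 v=8: → [14,17); WM=12
i=17 t=21 v=9: → [21,23); WM=18
i=18 t=18 v=3: → [18,20); WM=18
i=19 t=18 v=2: → [18,20); WM=18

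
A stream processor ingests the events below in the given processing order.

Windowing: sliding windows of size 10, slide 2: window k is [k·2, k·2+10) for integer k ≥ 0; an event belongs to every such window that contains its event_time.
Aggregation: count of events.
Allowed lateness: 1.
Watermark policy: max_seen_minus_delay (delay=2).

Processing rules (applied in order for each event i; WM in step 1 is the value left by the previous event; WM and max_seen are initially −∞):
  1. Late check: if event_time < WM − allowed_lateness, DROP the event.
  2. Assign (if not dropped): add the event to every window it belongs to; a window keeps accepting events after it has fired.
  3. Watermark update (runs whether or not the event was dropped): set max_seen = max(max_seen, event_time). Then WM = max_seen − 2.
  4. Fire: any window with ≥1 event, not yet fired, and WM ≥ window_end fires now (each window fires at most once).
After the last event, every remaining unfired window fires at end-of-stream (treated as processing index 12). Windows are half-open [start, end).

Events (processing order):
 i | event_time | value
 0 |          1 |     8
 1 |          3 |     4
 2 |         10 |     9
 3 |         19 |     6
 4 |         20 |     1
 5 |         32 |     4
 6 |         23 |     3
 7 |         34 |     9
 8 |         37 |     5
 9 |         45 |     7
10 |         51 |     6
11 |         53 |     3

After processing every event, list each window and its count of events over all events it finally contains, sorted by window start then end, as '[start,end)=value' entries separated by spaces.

i=0 t=1 v=8: → [0,10); WM=-1
i=1 t=3 v=4: → [2,12),[0,10); WM=1
i=2 t=10 v=9: → [10,20),[8,18),[6,16),[4,14),[2,12); WM=8
i=3 t=19 v=6: → [18,28),[16,26),[14,24),[12,22),[10,20); WM=17; [0,10) fires=2 [2,12) fires=2 [4,14) fires=1 [6,16) fires=1
i=4 t=20 v=1: → [20,30),[18,28),[16,26),[14,24),[12,22); WM=18; [8,18) fires=1
i=5 t=32 v=4: → [32,42),[30,40),[28,38),[26,36),[24,34); WM=30; [10,20) fires=2 [12,22) fires=2 [14,24) fires=2 [16,26) fires=2 [18,28) fires=2 [20,30) fires=1
i=6 t=23 v=3: DROP (t<30-1); WM=30
i=7 t=34 v=9: → [34,44),[32,42),[30,40),[28,38),[26,36); WM=32
i=8 t=37 v=5: → [36,46),[34,44),[32,42),[30,40),[28,38); WM=35; [24,34) fires=1
i=9 t=45 v=7: → [44,54),[42,52),[40,50),[38,48),[36,46); WM=43; [26,36) fires=2 [28,38) fires=3 [30,40) fires=3 [32,42) fires=3
i=10 t=51 v=6: → [50,60),[48,58),[46,56),[44,54),[42,52); WM=49; [34,44) fires=2 [36,46) fires=2 [38,48) fires=1
i=11 t=53 v=3: → [52,62),[50,60),[48,58),[46,56),[44,54); WM=51; [40,50) fires=1

[0,10)=2 [2,12)=2 [4,14)=1 [6,16)=1 [8,18)=1 [10,20)=2 [12,22)=2 [14,24)=2 [16,26)=2 [18,28)=2 [20,30)=1 [24,34)=1 [26,36)=2 [28,38)=3 [30,40)=3 [32,42)=3 [34,44)=2 [36,46)=2 [38,48)=1 [40,50)=1 [42,52)=2 [44,54)=3 [46,56)=2 [48,58)=2 [50,60)=2 [52,62)=1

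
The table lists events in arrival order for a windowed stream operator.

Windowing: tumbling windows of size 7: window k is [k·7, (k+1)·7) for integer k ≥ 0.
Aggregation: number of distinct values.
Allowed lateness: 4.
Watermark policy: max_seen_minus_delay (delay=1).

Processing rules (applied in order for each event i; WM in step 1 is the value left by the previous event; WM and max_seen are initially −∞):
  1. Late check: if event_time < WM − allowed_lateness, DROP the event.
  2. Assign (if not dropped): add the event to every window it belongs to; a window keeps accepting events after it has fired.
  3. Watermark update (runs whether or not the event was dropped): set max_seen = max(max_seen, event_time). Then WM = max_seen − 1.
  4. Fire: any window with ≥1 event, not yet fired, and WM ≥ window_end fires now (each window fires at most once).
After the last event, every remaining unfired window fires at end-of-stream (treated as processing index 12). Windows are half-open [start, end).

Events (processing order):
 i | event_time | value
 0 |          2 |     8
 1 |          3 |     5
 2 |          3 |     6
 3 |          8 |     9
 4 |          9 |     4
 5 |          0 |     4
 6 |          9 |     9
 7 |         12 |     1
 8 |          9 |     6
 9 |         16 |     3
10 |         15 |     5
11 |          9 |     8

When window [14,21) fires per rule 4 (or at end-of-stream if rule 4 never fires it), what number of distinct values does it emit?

2

i=0 t=2 v=8: → [0,7); WM=1
i=1 t=3 v=5: → [0,7); WM=2
i=2 t=3 v=6: → [0,7); WM=2
i=3 t=8 v=9: → [7,14); WM=7; [0,7) fires=3
i=4 t=9 v=4: → [7,14); WM=8
i=5 t=0 v=4: DROP (t<8-4); WM=8
i=6 t=9 v=9: → [7,14); WM=8
i=7 t=12 v=1: → [7,14); WM=11
i=8 t=9 v=6: → [7,14); WM=11
i=9 t=16 v=3: → [14,21); WM=15; [7,14) fires=4
i=10 t=15 v=5: → [14,21); WM=15
i=11 t=9 v=8: DROP (t<15-4); WM=15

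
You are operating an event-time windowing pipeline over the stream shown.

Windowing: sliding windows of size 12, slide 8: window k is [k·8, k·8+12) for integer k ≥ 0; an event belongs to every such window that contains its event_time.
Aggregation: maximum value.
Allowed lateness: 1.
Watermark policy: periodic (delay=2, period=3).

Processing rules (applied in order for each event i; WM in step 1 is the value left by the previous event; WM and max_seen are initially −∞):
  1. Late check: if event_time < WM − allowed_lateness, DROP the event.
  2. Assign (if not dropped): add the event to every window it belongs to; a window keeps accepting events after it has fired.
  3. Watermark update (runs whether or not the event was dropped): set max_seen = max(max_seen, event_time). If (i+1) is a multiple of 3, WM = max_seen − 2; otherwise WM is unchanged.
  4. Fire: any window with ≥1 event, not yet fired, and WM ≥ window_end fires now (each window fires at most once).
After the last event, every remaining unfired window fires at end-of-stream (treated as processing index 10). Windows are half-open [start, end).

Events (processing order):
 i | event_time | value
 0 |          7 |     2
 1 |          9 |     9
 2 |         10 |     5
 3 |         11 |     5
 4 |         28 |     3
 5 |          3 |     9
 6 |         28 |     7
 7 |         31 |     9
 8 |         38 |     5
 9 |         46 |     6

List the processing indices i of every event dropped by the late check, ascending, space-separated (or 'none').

5

i=0 t=7 v=2: → [0,12); WM=−∞
i=1 t=9 v=9: → [8,20),[0,12); WM=−∞
i=2 t=10 v=5: → [8,20),[0,12); WM=8
i=3 t=11 v=5: → [8,20),[0,12); WM=8
i=4 t=28 v=3: → [24,36); WM=8
i=5 t=3 v=9: DROP (t<8-1); WM=26; [0,12) fires=9 [8,20) fires=9
i=6 t=28 v=7: → [24,36); WM=26
i=7 t=31 v=9: → [24,36); WM=26
i=8 t=38 v=5: → [32,44); WM=36; [24,36) fires=9
i=9 t=46 v=6: → [40,52); WM=36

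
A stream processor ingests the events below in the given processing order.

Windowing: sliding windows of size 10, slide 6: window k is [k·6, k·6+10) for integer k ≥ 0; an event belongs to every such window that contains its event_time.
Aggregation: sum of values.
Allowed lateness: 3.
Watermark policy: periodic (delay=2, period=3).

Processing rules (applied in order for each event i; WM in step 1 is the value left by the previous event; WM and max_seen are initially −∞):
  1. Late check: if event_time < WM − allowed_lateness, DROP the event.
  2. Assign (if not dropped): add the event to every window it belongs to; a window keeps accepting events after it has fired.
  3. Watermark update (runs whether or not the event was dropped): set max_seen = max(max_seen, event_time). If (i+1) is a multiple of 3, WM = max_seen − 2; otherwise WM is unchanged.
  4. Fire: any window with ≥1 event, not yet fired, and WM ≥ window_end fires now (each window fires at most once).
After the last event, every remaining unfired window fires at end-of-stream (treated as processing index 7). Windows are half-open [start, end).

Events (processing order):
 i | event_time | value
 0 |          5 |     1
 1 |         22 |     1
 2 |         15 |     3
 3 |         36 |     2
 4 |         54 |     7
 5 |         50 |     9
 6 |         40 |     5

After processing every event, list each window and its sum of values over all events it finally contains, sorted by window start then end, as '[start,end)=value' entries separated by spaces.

i=0 t=5 v=1: → [0,10); WM=−∞
i=1 t=22 v=1: → [18,28); WM=−∞
i=2 t=15 v=3: → [12,22),[6,16); WM=20; [0,10) fires=1 [6,16) fires=3
i=3 t=36 v=2: → [36,46),[30,40); WM=20
i=4 t=54 v=7: → [54,64),[48,58); WM=20
i=5 t=50 v=9: → [48,58),[42,52); WM=52; [12,22) fires=3 [18,28) fires=1 [30,40) fires=2 [36,46) fires=2 [42,52) fires=9
i=6 t=40 v=5: DROP (t<52-3); WM=52

[0,10)=1 [6,16)=3 [12,22)=3 [18,28)=1 [30,40)=2 [36,46)=2 [42,52)=9 [48,58)=16 [54,64)=7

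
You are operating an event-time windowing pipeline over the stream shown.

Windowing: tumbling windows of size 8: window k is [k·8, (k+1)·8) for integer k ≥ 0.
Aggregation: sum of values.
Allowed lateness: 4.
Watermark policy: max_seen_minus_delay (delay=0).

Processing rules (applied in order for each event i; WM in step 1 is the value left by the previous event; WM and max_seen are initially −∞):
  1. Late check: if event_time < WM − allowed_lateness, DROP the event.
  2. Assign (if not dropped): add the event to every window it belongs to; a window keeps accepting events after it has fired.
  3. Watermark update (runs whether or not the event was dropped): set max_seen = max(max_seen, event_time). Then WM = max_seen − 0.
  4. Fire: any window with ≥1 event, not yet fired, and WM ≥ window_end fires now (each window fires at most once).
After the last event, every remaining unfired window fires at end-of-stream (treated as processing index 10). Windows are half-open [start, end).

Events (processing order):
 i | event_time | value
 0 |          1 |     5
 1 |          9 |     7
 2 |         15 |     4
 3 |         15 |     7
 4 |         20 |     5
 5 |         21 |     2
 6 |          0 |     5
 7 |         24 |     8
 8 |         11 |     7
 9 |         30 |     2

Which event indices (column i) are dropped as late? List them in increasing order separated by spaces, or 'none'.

i=0 t=1 v=5: → [0,8); WM=1
i=1 t=9 v=7: → [8,16); WM=9; [0,8) fires=5
i=2 t=15 v=4: → [8,16); WM=15
i=3 t=15 v=7: → [8,16); WM=15
i=4 t=20 v=5: → [16,24); WM=20; [8,16) fires=18
i=5 t=21 v=2: → [16,24); WM=21
i=6 t=0 v=5: DROP (t<21-4); WM=21
i=7 t=24 v=8: → [24,32); WM=24; [16,24) fires=7
i=8 t=11 v=7: DROP (t<24-4); WM=24
i=9 t=30 v=2: → [24,32); WM=30

6 8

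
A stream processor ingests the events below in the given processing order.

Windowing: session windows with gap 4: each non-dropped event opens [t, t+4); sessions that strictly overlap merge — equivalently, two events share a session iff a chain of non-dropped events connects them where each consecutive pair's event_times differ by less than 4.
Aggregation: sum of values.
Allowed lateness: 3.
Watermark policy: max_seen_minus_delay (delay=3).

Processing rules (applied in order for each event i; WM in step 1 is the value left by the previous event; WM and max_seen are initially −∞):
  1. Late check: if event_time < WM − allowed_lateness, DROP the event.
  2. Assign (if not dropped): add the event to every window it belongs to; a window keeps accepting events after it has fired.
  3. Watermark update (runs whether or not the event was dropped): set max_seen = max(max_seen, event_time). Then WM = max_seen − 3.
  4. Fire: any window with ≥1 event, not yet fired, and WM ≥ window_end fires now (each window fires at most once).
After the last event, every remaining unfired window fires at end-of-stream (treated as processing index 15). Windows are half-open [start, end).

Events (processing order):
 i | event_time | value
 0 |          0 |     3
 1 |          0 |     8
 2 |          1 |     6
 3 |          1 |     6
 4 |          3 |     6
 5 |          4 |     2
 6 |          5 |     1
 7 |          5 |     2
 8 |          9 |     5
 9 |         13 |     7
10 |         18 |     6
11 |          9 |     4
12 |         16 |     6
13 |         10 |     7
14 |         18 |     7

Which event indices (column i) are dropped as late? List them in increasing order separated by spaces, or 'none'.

11 13

i=0 t=0 v=3: → [0,4); WM=-3
i=1 t=0 v=8: → [0,4); WM=-3
i=2 t=1 v=6: → [0,5); WM=-2
i=3 t=1 v=6: → [0,5); WM=-2
i=4 t=3 v=6: → [0,7); WM=0
i=5 t=4 v=2: → [0,8); WM=1
i=6 t=5 v=1: → [0,9); WM=2
i=7 t=5 v=2: → [0,9); WM=2
i=8 t=9 v=5: → [9,13); WM=6
i=9 t=13 v=7: → [13,17); WM=10
i=10 t=18 v=6: → [18,22); WM=15
i=11 t=9 v=4: DROP (t<15-3); WM=15
i=12 t=16 v=6: → [13,22); WM=15
i=13 t=10 v=7: DROP (t<15-3); WM=15
i=14 t=18 v=7: → [13,22); WM=15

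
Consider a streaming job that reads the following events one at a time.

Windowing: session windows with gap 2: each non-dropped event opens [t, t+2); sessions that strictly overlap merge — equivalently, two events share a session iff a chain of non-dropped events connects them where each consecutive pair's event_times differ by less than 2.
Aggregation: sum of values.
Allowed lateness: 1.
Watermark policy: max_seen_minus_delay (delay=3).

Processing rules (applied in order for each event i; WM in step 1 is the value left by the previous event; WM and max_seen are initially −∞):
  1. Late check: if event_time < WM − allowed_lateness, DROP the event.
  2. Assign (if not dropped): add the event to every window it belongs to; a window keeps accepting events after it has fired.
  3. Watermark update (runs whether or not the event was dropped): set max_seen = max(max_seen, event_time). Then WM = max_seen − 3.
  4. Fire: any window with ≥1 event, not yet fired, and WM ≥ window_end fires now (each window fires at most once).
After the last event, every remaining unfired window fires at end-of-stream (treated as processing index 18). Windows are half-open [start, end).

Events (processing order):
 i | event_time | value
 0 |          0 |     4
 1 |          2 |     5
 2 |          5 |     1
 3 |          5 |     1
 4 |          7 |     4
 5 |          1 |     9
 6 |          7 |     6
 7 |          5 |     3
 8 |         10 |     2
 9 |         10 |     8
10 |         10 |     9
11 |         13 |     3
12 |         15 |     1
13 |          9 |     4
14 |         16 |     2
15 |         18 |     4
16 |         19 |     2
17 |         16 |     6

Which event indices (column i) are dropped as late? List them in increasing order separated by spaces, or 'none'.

5 13

i=0 t=0 v=4: → [0,2); WM=-3
i=1 t=2 v=5: → [2,4); WM=-1
i=2 t=5 v=1: → [5,7); WM=2
i=3 t=5 v=1: → [5,7); WM=2
i=4 t=7 v=4: → [7,9); WM=4
i=5 t=1 v=9: DROP (t<4-1); WM=4
i=6 t=7 v=6: → [7,9); WM=4
i=7 t=5 v=3: → [5,7); WM=4
i=8 t=10 v=2: → [10,12); WM=7
i=9 t=10 v=8: → [10,12); WM=7
i=10 t=10 v=9: → [10,12); WM=7
i=11 t=13 v=3: → [13,15); WM=10
i=12 t=15 v=1: → [15,17); WM=12
i=13 t=9 v=4: DROP (t<12-1); WM=12
i=14 t=16 v=2: → [15,18); WM=13
i=15 t=18 v=4: → [18,20); WM=15
i=16 t=19 v=2: → [18,21); WM=16
i=17 t=16 v=6: → [15,18); WM=16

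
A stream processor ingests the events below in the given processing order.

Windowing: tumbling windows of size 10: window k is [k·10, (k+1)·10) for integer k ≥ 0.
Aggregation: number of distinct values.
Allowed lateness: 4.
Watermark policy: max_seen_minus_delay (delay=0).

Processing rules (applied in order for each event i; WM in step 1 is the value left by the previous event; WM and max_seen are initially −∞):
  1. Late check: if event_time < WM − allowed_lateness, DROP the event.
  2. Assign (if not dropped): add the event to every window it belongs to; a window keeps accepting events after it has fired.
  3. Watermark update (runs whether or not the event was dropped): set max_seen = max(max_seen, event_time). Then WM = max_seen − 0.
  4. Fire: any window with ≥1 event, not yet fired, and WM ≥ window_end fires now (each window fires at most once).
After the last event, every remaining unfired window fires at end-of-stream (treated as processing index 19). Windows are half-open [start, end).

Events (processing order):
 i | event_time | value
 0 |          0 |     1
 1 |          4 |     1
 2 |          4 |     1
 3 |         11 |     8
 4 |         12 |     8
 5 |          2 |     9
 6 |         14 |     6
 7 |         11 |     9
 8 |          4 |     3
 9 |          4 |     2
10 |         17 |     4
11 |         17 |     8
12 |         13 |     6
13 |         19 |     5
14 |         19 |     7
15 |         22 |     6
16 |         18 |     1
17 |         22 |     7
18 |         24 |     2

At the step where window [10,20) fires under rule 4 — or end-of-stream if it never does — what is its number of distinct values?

6

i=0 t=0 v=1: → [0,10); WM=0
i=1 t=4 v=1: → [0,10); WM=4
i=2 t=4 v=1: → [0,10); WM=4
i=3 t=11 v=8: → [10,20); WM=11; [0,10) fires=1
i=4 t=12 v=8: → [10,20); WM=12
i=5 t=2 v=9: DROP (t<12-4); WM=12
i=6 t=14 v=6: → [10,20); WM=14
i=7 t=11 v=9: → [10,20); WM=14
i=8 t=4 v=3: DROP (t<14-4); WM=14
i=9 t=4 v=2: DROP (t<14-4); WM=14
i=10 t=17 v=4: → [10,20); WM=17
i=11 t=17 v=8: → [10,20); WM=17
i=12 t=13 v=6: → [10,20); WM=17
i=13 t=19 v=5: → [10,20); WM=19
i=14 t=19 v=7: → [10,20); WM=19
i=15 t=22 v=6: → [20,30); WM=22; [10,20) fires=6
i=16 t=18 v=1: → [10,20); WM=22
i=17 t=22 v=7: → [20,30); WM=22
i=18 t=24 v=2: → [20,30); WM=24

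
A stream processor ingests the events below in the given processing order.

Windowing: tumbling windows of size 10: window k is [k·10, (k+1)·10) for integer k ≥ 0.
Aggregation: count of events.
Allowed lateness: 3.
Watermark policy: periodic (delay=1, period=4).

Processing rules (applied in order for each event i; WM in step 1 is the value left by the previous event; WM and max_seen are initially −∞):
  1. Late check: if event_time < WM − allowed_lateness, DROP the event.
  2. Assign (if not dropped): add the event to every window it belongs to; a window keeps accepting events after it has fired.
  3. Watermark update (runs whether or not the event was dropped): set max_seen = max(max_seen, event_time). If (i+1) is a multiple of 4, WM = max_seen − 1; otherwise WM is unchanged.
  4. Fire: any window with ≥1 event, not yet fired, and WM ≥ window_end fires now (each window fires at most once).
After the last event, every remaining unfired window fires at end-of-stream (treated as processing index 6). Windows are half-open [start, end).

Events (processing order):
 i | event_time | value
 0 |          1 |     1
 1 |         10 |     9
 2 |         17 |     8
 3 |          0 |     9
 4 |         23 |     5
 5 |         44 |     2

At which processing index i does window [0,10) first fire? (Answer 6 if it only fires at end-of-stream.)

3

i=0 t=1 v=1: → [0,10); WM=−∞
i=1 t=10 v=9: → [10,20); WM=−∞
i=2 t=17 v=8: → [10,20); WM=−∞
i=3 t=0 v=9: → [0,10); WM=16; [0,10) fires=2
i=4 t=23 v=5: → [20,30); WM=16
i=5 t=44 v=2: → [40,50); WM=16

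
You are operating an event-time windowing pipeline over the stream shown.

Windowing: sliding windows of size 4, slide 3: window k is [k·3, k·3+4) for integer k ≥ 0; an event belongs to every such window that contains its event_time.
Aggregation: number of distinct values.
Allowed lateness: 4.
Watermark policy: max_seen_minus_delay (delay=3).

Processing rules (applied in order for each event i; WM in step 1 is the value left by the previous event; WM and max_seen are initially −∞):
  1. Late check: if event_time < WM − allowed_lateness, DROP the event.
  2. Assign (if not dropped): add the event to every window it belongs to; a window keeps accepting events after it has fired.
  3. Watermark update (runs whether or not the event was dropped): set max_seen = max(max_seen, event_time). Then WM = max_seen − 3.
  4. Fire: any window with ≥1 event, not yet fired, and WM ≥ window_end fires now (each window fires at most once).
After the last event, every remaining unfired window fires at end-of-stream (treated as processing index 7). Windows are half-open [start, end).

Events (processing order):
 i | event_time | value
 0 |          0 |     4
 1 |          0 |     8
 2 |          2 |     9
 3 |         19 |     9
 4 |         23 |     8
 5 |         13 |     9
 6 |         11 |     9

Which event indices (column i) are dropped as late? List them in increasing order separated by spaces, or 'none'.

5 6

i=0 t=0 v=4: → [0,4); WM=-3
i=1 t=0 v=8: → [0,4); WM=-3
i=2 t=2 v=9: → [0,4); WM=-1
i=3 t=19 v=9: → [18,22); WM=16; [0,4) fires=3
i=4 t=23 v=8: → [21,25); WM=20
i=5 t=13 v=9: DROP (t<20-4); WM=20
i=6 t=11 v=9: DROP (t<20-4); WM=20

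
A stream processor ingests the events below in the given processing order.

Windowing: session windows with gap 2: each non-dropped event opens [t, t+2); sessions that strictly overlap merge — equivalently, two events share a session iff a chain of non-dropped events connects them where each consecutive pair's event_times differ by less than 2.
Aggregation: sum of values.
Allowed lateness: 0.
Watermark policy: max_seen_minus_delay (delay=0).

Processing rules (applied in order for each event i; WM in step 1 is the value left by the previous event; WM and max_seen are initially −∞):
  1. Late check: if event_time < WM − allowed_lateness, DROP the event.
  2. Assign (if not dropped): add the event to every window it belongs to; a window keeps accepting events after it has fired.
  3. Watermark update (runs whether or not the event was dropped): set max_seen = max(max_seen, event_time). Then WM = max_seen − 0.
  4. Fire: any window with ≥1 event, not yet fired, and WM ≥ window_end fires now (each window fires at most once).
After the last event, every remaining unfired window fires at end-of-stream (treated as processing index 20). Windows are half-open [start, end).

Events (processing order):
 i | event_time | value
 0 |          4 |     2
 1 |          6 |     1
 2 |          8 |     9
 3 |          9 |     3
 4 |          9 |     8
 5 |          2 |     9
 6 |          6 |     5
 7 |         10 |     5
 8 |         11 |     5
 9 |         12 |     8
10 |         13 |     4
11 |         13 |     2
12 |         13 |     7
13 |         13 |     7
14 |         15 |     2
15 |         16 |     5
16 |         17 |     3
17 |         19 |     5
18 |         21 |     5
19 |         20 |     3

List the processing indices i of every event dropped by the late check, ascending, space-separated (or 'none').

5 6 19

i=0 t=4 v=2: → [4,6); WM=4
i=1 t=6 v=1: → [6,8); WM=6
i=2 t=8 v=9: → [8,10); WM=8
i=3 t=9 v=3: → [8,11); WM=9
i=4 t=9 v=8: → [8,11); WM=9
i=5 t=2 v=9: DROP (t<9-0); WM=9
i=6 t=6 v=5: DROP (t<9-0); WM=9
i=7 t=10 v=5: → [8,12); WM=10
i=8 t=11 v=5: → [8,13); WM=11
i=9 t=12 v=8: → [8,14); WM=12
i=10 t=13 v=4: → [8,15); WM=13
i=11 t=13 v=2: → [8,15); WM=13
i=12 t=13 v=7: → [8,15); WM=13
i=13 t=13 v=7: → [8,15); WM=13
i=14 t=15 v=2: → [15,17); WM=15
i=15 t=16 v=5: → [15,18); WM=16
i=16 t=17 v=3: → [15,19); WM=17
i=17 t=19 v=5: → [19,21); WM=19
i=18 t=21 v=5: → [21,23); WM=21
i=19 t=20 v=3: DROP (t<21-0); WM=21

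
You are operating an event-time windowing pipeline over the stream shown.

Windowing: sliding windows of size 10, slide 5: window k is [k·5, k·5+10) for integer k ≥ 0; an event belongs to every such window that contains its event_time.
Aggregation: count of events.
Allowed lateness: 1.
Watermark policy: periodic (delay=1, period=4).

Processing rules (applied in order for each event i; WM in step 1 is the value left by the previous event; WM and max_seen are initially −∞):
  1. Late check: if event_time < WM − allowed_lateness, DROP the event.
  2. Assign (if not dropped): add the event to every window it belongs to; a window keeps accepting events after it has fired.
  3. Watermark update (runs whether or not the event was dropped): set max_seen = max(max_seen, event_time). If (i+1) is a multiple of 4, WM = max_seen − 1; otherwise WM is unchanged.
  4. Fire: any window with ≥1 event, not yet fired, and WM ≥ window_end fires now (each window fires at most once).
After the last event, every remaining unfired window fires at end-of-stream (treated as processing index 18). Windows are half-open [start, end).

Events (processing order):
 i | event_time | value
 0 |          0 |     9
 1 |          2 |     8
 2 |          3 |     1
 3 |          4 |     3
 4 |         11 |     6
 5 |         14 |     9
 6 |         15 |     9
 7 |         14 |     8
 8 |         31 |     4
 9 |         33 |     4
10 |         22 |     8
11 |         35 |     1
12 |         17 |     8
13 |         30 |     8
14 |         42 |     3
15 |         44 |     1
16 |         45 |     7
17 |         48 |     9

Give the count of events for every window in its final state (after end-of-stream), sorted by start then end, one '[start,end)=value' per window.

i=0 t=0 v=9: → [0,10); WM=−∞
i=1 t=2 v=8: → [0,10); WM=−∞
i=2 t=3 v=1: → [0,10); WM=−∞
i=3 t=4 v=3: → [0,10); WM=3
i=4 t=11 v=6: → [10,20),[5,15); WM=3
i=5 t=14 v=9: → [10,20),[5,15); WM=3
i=6 t=15 v=9: → [15,25),[10,20); WM=3
i=7 t=14 v=8: → [10,20),[5,15); WM=14; [0,10) fires=4
i=8 t=31 v=4: → [30,40),[25,35); WM=14
i=9 t=33 v=4: → [30,40),[25,35); WM=14
i=10 t=22 v=8: → [20,30),[15,25); WM=14
i=11 t=35 v=1: → [35,45),[30,40); WM=34; [5,15) fires=3 [10,20) fires=4 [15,25) fires=2 [20,30) fires=1
i=12 t=17 v=8: DROP (t<34-1); WM=34
i=13 t=30 v=8: DROP (t<34-1); WM=34
i=14 t=42 v=3: → [40,50),[35,45); WM=34
i=15 t=44 v=1: → [40,50),[35,45); WM=43; [25,35) fires=2 [30,40) fires=3
i=16 t=45 v=7: → [45,55),[40,50); WM=43
i=17 t=48 v=9: → [45,55),[40,50); WM=43

[0,10)=4 [5,15)=3 [10,20)=4 [15,25)=2 [20,30)=1 [25,35)=2 [30,40)=3 [35,45)=3 [40,50)=4 [45,55)=2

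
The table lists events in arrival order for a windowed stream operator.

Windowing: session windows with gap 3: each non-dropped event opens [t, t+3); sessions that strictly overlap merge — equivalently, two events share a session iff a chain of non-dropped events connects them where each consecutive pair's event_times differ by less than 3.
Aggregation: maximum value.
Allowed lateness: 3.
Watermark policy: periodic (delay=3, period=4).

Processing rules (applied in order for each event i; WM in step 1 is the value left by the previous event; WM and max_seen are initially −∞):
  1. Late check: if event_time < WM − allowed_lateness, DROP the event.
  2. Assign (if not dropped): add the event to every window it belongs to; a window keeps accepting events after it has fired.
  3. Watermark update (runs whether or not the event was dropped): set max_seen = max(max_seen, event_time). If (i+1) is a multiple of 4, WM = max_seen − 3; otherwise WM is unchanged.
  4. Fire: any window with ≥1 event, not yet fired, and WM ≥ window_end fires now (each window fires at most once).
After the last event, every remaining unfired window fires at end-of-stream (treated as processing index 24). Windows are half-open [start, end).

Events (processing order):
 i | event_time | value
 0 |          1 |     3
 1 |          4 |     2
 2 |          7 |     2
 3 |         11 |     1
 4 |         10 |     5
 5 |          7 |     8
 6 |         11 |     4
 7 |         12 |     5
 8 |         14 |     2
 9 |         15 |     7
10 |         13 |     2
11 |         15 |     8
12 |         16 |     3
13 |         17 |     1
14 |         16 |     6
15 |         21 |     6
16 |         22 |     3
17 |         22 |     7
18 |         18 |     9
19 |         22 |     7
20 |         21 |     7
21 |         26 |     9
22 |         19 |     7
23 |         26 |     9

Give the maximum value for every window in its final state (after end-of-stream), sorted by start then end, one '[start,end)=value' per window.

i=0 t=1 v=3: → [1,4); WM=−∞
i=1 t=4 v=2: → [4,7); WM=−∞
i=2 t=7 v=2: → [7,10); WM=−∞
i=3 t=11 v=1: → [11,14); WM=8
i=4 t=10 v=5: → [10,14); WM=8
i=5 t=7 v=8: → [7,10); WM=8
i=6 t=11 v=4: → [10,14); WM=8
i=7 t=12 v=5: → [10,15); WM=9
i=8 t=14 v=2: → [10,17); WM=9
i=9 t=15 v=7: → [10,18); WM=9
i=10 t=13 v=2: → [10,18); WM=9
i=11 t=15 v=8: → [10,18); WM=12
i=12 t=16 v=3: → [10,19); WM=12
i=13 t=17 v=1: → [10,20); WM=12
i=14 t=16 v=6: → [10,20); WM=12
i=15 t=21 v=6: → [21,24); WM=18
i=16 t=22 v=3: → [21,25); WM=18
i=17 t=22 v=7: → [21,25); WM=18
i=18 t=18 v=9: → [10,21); WM=18
i=19 t=22 v=7: → [21,25); WM=19
i=20 t=21 v=7: → [21,25); WM=19
i=21 t=26 v=9: → [26,29); WM=19
i=22 t=19 v=7: → [10,25); WM=19
i=23 t=26 v=9: → [26,29); WM=23

[1,4)=3 [4,7)=2 [7,10)=8 [10,25)=9 [26,29)=9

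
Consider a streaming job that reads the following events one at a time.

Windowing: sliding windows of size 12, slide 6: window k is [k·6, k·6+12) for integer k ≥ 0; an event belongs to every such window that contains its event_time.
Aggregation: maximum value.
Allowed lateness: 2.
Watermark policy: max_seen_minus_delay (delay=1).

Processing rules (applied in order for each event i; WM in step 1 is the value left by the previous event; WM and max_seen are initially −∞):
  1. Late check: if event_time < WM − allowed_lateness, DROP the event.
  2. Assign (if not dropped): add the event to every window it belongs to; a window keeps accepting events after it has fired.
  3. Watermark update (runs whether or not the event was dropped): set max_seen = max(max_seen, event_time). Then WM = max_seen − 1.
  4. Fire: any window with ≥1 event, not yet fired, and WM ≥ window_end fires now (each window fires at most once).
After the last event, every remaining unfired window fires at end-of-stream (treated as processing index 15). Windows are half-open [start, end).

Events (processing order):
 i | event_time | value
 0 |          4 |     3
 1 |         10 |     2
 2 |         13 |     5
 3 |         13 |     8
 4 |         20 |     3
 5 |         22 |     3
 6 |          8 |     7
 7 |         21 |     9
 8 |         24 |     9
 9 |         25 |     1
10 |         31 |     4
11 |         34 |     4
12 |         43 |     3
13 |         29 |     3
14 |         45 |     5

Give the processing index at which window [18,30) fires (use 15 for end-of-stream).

i=0 t=4 v=3: → [0,12); WM=3
i=1 t=10 v=2: → [6,18),[0,12); WM=9
i=2 t=13 v=5: → [12,24),[6,18); WM=12; [0,12) fires=3
i=3 t=13 v=8: → [12,24),[6,18); WM=12
i=4 t=20 v=3: → [18,30),[12,24); WM=19; [6,18) fires=8
i=5 t=22 v=3: → [18,30),[12,24); WM=21
i=6 t=8 v=7: DROP (t<21-2); WM=21
i=7 t=21 v=9: → [18,30),[12,24); WM=21
i=8 t=24 v=9: → [24,36),[18,30); WM=23
i=9 t=25 v=1: → [24,36),[18,30); WM=24; [12,24) fires=9
i=10 t=31 v=4: → [30,42),[24,36); WM=30; [18,30) fires=9
i=11 t=34 v=4: → [30,42),[24,36); WM=33
i=12 t=43 v=3: → [42,54),[36,48); WM=42; [24,36) fires=9 [30,42) fires=4
i=13 t=29 v=3: DROP (t<42-2); WM=42
i=14 t=45 v=5: → [42,54),[36,48); WM=44

10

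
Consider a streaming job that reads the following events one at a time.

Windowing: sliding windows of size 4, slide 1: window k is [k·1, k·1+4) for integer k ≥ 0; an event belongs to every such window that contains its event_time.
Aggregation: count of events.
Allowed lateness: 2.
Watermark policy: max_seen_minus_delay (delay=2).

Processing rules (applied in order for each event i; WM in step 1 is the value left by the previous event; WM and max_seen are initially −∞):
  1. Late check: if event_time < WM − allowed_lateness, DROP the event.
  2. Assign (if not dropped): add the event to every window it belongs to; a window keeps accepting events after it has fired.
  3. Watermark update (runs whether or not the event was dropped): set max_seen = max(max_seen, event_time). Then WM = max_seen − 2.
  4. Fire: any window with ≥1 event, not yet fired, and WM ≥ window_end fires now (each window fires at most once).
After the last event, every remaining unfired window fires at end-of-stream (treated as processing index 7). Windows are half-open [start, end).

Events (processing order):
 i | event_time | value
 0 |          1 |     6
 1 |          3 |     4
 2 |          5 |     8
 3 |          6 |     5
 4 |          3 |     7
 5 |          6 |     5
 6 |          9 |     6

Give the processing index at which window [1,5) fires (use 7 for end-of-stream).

i=0 t=1 v=6: → [1,5),[0,4); WM=-1
i=1 t=3 v=4: → [3,7),[2,6),[1,5),[0,4); WM=1
i=2 t=5 v=8: → [5,9),[4,8),[3,7),[2,6); WM=3
i=3 t=6 v=5: → [6,10),[5,9),[4,8),[3,7); WM=4; [0,4) fires=2
i=4 t=3 v=7: → [3,7),[2,6),[1,5),[0,4); WM=4
i=5 t=6 v=5: → [6,10),[5,9),[4,8),[3,7); WM=4
i=6 t=9 v=6: → [9,13),[8,12),[7,11),[6,10); WM=7; [1,5) fires=3 [2,6) fires=3 [3,7) fires=5

6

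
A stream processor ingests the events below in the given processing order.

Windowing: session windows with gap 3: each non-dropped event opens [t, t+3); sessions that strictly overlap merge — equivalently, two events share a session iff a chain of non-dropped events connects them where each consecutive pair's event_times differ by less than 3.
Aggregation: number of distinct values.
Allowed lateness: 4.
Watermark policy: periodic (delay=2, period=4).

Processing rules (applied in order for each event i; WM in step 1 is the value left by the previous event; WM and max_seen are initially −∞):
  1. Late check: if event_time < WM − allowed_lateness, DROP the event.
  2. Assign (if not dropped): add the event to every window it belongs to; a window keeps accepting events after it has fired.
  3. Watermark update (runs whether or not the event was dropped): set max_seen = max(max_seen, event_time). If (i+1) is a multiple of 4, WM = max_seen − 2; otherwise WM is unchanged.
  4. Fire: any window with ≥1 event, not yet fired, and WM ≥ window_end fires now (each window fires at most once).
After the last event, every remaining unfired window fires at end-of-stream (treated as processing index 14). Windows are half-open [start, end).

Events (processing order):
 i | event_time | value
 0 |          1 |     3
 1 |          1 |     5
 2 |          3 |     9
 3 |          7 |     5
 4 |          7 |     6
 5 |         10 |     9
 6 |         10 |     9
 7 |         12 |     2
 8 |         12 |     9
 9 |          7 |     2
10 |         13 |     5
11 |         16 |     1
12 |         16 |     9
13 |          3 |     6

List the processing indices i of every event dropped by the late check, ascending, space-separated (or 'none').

13

i=0 t=1 v=3: → [1,4); WM=−∞
i=1 t=1 v=5: → [1,4); WM=−∞
i=2 t=3 v=9: → [1,6); WM=−∞
i=3 t=7 v=5: → [7,10); WM=5
i=4 t=7 v=6: → [7,10); WM=5
i=5 t=10 v=9: → [10,13); WM=5
i=6 t=10 v=9: → [10,13); WM=5
i=7 t=12 v=2: → [10,15); WM=10
i=8 t=12 v=9: → [10,15); WM=10
i=9 t=7 v=2: → [7,10); WM=10
i=10 t=13 v=5: → [10,16); WM=10
i=11 t=16 v=1: → [16,19); WM=14
i=12 t=16 v=9: → [16,19); WM=14
i=13 t=3 v=6: DROP (t<14-4); WM=14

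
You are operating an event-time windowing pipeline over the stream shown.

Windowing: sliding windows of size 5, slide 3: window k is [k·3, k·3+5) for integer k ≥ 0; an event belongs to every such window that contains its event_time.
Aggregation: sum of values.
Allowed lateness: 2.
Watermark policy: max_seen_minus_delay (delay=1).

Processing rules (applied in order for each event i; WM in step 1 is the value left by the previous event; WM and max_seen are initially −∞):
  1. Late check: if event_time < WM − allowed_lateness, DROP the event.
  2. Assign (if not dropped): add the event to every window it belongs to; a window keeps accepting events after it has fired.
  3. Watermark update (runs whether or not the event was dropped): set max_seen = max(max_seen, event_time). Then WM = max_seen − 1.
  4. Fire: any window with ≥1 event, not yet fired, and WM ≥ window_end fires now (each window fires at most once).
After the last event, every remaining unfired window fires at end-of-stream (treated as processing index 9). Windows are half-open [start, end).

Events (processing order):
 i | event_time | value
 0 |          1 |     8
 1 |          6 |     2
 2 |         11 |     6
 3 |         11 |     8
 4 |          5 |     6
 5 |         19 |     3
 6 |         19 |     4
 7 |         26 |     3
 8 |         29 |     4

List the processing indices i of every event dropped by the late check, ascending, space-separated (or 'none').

4

i=0 t=1 v=8: → [0,5); WM=0
i=1 t=6 v=2: → [6,11),[3,8); WM=5; [0,5) fires=8
i=2 t=11 v=6: → [9,14); WM=10; [3,8) fires=2
i=3 t=11 v=8: → [9,14); WM=10
i=4 t=5 v=6: DROP (t<10-2); WM=10
i=5 t=19 v=3: → [18,23),[15,20); WM=18; [6,11) fires=2 [9,14) fires=14
i=6 t=19 v=4: → [18,23),[15,20); WM=18
i=7 t=26 v=3: → [24,29); WM=25; [15,20) fires=7 [18,23) fires=7
i=8 t=29 v=4: → [27,32); WM=28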